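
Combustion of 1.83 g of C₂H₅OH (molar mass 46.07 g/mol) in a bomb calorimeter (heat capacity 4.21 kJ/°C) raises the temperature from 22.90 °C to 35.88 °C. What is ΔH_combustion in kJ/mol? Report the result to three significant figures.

ΔH = -1380 kJ/mol

ΔT = 35.88 − 22.90 = 12.98 °C
q_cal = C_cal × ΔT = 4.21 × 12.98 = 54.6458 kJ
n = 1.83 / 46.07 = 0.03972 mol
q_rxn = −q_cal = -54.6458 kJ
ΔH = -54.6458 / 0.03972 = -1376 kJ/mol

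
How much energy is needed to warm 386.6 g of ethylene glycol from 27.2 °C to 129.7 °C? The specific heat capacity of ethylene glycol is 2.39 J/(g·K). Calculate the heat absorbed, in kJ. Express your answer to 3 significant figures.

q = 94.7 kJ

q = m c ΔT = 386.6 × 2.39 × (129.7 − 27.2)
q = 386.6 × 2.39 × 102.5 = 94710 J = 94.7 kJ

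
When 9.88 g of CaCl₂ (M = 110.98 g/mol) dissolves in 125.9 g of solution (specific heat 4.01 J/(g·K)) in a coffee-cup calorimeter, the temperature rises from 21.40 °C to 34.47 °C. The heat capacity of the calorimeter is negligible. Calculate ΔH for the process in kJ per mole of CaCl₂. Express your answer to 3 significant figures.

ΔH = -74.1 kJ/mol

|ΔT| = |34.47 − 21.40| = 13.07 °C
|q_surr| = (125.9 × 4.01) × 13.07 = 504.859 × 13.07 = 6599 J
n(CaCl₂) = 9.88 / 110.98 = 0.08903 mol
Temperature rose, so q_rxn = −|q_surr| = -6.599 kJ
ΔH = q_rxn / n = -74.12 kJ/mol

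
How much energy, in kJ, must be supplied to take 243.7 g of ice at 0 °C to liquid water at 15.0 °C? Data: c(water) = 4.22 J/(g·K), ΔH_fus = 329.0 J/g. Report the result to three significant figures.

q = 95.6 kJ

q1 (melt at 0 °C): 243.7 × 329.0 = 80177 J
q2 (heat water 0.0→15.0 °C): 243.7 × 4.22 × 15.0 = 15426 J
Total: 80177 + 15426 = 95603 J = 95.6 kJ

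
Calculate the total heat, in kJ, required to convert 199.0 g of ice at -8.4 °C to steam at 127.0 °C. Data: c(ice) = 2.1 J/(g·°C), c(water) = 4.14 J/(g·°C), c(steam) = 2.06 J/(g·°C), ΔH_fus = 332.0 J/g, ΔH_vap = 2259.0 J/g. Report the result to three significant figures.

q = 613 kJ

q1 (heat ice -8.4→0.0 °C): 199.0 × 2.1 × 8.4 = 3510 J
q2 (melt at 0 °C): 199.0 × 332.0 = 66068 J
q3 (heat water 0.0→100.0 °C): 199.0 × 4.14 × 100.0 = 82386 J
q4 (vaporize at 100 °C): 199.0 × 2259.0 = 449541 J
q5 (heat steam 100.0→127.0 °C): 199.0 × 2.06 × 27.0 = 11068 J
Total: 3510 + 66068 + 82386 + 449541 + 11068 = 612573 J = 613 kJ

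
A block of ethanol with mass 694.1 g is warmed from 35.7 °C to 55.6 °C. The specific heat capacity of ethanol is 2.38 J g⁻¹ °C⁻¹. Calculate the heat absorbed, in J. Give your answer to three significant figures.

q = 32900 J

q = m c ΔT = 694.1 × 2.38 × (55.6 − 35.7)
q = 694.1 × 2.38 × 19.9 = 32870 J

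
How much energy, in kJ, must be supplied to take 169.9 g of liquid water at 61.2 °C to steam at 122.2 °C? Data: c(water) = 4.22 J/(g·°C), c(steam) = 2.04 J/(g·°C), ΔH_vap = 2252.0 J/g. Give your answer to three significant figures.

q1 (heat water 61.2→100.0 °C): 169.9 × 4.22 × 38.8 = 27819 J
q2 (vaporize at 100 °C): 169.9 × 2252.0 = 382615 J
q3 (heat steam 100.0→122.2 °C): 169.9 × 2.04 × 22.2 = 7694 J
Total: 27819 + 382615 + 7694 = 418128 J = 418 kJ

q = 418 kJ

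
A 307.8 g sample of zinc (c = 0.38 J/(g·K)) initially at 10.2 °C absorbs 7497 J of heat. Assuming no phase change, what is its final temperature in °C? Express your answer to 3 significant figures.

ΔT = q / (m c) = 7497 / (307.8 × 0.38) = 64.10 °C
T_f = 10.2 + 64.10 = 74.30 °C

T_f = 74.3 °C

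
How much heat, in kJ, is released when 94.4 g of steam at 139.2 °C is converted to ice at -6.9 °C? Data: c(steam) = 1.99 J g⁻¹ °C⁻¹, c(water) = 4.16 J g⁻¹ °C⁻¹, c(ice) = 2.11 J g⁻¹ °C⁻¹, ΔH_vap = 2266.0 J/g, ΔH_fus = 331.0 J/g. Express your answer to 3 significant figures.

q = 293 kJ

q1 (cool steam 139.2→100 °C): 94.4 × 1.99 × 39.2 = 7364 J
q2 (condense at 100 °C): 94.4 × 2266.0 = 213910 J
q3 (cool water 100→0 °C): 94.4 × 4.16 × 100.0 = 39270 J
q4 (freeze at 0 °C): 94.4 × 331.0 = 31246 J
q5 (cool ice 0→-6.9 °C): 94.4 × 2.11 × 6.9 = 1374 J
Total: 7364 + 213910 + 39270 + 31246 + 1374 = 293164 J = 293 kJ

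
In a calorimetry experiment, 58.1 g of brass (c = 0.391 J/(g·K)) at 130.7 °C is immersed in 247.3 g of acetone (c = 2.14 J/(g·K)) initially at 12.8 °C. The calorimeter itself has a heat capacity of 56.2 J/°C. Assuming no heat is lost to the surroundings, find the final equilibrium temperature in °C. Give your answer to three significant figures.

Heat lost by brass = heat gained by acetone + calorimeter.
(58.1)(0.391)(130.7 − T) = [(247.3)(2.14) + 56.2](T − 12.8)
22.7171 (130.7 − T) = 585.422 (T − 12.8)
2969.1 − 22.7171 T = 585.422 T − 7493.4
10462.5 = 608.1391 T
T = 17.20 °C

T_f = 17.2 °C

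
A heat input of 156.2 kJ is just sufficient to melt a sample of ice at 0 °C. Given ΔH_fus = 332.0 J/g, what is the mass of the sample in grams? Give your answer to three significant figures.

m = 470 g

m = q / ΔH_fus = 156200 J / 332.0 J/g = 470 g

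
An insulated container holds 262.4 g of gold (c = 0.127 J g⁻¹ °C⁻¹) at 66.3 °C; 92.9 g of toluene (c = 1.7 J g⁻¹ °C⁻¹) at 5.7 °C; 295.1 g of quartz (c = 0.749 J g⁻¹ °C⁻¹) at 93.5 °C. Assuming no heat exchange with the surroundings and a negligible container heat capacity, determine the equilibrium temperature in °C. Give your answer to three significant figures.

Σ mᵢcᵢ(T − Tᵢ) = 0  ⇒  T = Σ mᵢcᵢTᵢ / Σ mᵢcᵢ
Σ mᵢcᵢ = 262.4×0.127 + 92.9×1.7 + 295.1×0.749 = 412.2847
Σ mᵢcᵢTᵢ = 33.3248×66.3 + 157.93×5.7 + 221.0299×93.5 = 23776
T = 23776 / 412.2847 = 57.67 °C

T_f = 57.7 °C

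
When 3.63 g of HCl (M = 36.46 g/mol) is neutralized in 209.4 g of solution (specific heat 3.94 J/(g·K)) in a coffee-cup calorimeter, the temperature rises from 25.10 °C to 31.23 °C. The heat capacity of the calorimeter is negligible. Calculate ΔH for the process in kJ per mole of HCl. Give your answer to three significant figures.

ΔH = -50.8 kJ/mol

|ΔT| = |31.23 − 25.10| = 6.13 °C
|q_surr| = (209.4 × 3.94) × 6.13 = 825.036 × 6.13 = 5057 J
n(HCl) = 3.63 / 36.46 = 0.09956 mol
Temperature rose, so q_rxn = −|q_surr| = -5.057 kJ
ΔH = q_rxn / n = -50.79 kJ/mol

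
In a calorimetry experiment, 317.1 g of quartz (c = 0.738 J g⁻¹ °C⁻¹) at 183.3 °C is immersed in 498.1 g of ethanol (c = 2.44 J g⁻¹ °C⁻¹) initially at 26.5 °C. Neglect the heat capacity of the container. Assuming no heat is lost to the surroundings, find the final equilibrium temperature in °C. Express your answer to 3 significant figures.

T_f = 51.8 °C

Heat lost by quartz = heat gained by ethanol.
(317.1)(0.738)(183.3 − T) = (498.1)(2.44)(T − 26.5)
234.0198 (183.3 − T) = 1215.364 (T − 26.5)
42896 − 234.0198 T = 1215.364 T − 32207
75103 = 1449.3838 T
T = 51.82 °C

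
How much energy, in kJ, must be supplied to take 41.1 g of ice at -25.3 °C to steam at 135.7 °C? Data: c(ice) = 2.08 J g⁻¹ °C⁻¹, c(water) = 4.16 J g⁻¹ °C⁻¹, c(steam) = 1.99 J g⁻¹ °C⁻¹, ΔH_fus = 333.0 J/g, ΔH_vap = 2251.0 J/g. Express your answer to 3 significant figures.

q = 128 kJ

q1 (heat ice -25.3→0.0 °C): 41.1 × 2.08 × 25.3 = 2163 J
q2 (melt at 0 °C): 41.1 × 333.0 = 13686 J
q3 (heat water 0.0→100.0 °C): 41.1 × 4.16 × 100.0 = 17098 J
q4 (vaporize at 100 °C): 41.1 × 2251.0 = 92516 J
q5 (heat steam 100.0→135.7 °C): 41.1 × 1.99 × 35.7 = 2920 J
Total: 2163 + 13686 + 17098 + 92516 + 2920 = 128383 J = 128 kJ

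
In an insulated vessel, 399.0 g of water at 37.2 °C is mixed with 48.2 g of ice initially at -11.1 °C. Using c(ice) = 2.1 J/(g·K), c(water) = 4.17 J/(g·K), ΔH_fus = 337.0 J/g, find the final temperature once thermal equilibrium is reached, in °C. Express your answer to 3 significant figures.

Heat to bring ice to 0 °C and melt it: q₁ = 48.2×2.1×11.1 + 48.2×337.0 = 17367 J
Heat the water can supply cooling to 0 °C: 399.0×4.17×37.2 = 61894.5 J > q₁, so all ice melts.
Energy balance: 399.0×4.17×(37.2 − T) = 17367 + 48.2×4.17×(T − 0)
1663.83(37.2 − T) = 17367 + 200.994 T
61894.5 − 17367 = 1864.824 T
T = 44527.5 / 1864.824 = 23.88 °C

T_f = 23.9 °C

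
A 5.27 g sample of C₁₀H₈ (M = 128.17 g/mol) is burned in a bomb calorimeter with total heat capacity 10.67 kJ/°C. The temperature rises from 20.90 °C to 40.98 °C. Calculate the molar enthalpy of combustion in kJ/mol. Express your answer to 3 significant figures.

ΔT = 40.98 − 20.90 = 20.08 °C
q_cal = C_cal × ΔT = 10.67 × 20.08 = 214.2536 kJ
n = 5.27 / 128.17 = 0.04112 mol
q_rxn = −q_cal = -214.2536 kJ
ΔH = -214.2536 / 0.04112 = -5210 kJ/mol

ΔH = -5210 kJ/mol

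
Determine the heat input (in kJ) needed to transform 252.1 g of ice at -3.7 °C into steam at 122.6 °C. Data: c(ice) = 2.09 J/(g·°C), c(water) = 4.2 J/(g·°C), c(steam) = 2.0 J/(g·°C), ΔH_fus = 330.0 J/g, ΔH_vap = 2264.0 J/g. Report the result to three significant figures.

q = 773 kJ

q1 (heat ice -3.7→0.0 °C): 252.1 × 2.09 × 3.7 = 1949 J
q2 (melt at 0 °C): 252.1 × 330.0 = 83193 J
q3 (heat water 0.0→100.0 °C): 252.1 × 4.2 × 100.0 = 105882 J
q4 (vaporize at 100 °C): 252.1 × 2264.0 = 570754 J
q5 (heat steam 100.0→122.6 °C): 252.1 × 2.0 × 22.6 = 11395 J
Total: 1949 + 83193 + 105882 + 570754 + 11395 = 773173 J = 773 kJ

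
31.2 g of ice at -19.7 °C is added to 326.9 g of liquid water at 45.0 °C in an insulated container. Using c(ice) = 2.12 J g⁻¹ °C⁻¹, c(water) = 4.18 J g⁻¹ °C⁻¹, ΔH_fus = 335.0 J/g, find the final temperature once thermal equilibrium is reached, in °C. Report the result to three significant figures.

Heat to bring ice to 0 °C and melt it: q₁ = 31.2×2.12×19.7 + 31.2×335.0 = 11755 J
Heat the water can supply cooling to 0 °C: 326.9×4.18×45.0 = 61489.9 J > q₁, so all ice melts.
Energy balance: 326.9×4.18×(45.0 − T) = 11755 + 31.2×4.18×(T − 0)
1366.442(45.0 − T) = 11755 + 130.416 T
61489.9 − 11755 = 1496.858 T
T = 49734.9 / 1496.858 = 33.23 °C

T_f = 33.2 °C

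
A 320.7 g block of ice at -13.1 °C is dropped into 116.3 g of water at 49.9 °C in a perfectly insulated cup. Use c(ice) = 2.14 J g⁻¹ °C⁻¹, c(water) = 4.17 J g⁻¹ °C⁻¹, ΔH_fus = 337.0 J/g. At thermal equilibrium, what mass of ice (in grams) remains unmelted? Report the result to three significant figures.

Heat to warm all ice to 0 °C: 320.7×2.14×13.1 = 8990.5 J
Heat released by water cooling to 0 °C: 116.3×4.17×49.9 = 24200 J
24200 J < 8990.5 + 320.7×337.0 = 117066.4 J, so not all ice melts; final T = 0 °C.
Heat left for melting: 24200 − 8990.5 = 15209.5 J
Mass melted = 15209.5 / 337.0 = 45.13 g
Ice remaining = 320.7 − 45.13 = 275.57 g

m_ice remaining = 276 g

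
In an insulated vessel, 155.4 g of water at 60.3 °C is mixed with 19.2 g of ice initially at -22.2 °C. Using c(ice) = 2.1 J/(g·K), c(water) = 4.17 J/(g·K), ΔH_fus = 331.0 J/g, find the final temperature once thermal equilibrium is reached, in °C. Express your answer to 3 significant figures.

T_f = 43.7 °C

Heat to bring ice to 0 °C and melt it: q₁ = 19.2×2.1×22.2 + 19.2×331.0 = 7250.3 J
Heat the water can supply cooling to 0 °C: 155.4×4.17×60.3 = 39075.5 J > q₁, so all ice melts.
Energy balance: 155.4×4.17×(60.3 − T) = 7250.3 + 19.2×4.17×(T − 0)
648.018(60.3 − T) = 7250.3 + 80.064 T
39075.5 − 7250.3 = 728.082 T
T = 31825.2 / 728.082 = 43.71 °C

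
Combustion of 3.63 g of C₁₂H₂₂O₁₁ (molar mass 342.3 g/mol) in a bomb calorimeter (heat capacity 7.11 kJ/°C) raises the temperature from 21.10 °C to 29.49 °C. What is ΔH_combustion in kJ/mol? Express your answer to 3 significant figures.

ΔH = -5630 kJ/mol

ΔT = 29.49 − 21.10 = 8.39 °C
q_cal = C_cal × ΔT = 7.11 × 8.39 = 59.6529 kJ
n = 3.63 / 342.3 = 0.01060 mol
q_rxn = −q_cal = -59.6529 kJ
ΔH = -59.6529 / 0.01060 = -5628 kJ/mol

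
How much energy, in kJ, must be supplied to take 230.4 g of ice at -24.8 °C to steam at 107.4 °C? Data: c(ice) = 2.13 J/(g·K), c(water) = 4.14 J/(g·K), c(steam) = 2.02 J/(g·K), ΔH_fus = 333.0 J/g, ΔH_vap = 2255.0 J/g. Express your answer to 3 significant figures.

q = 707 kJ

q1 (heat ice -24.8→0.0 °C): 230.4 × 2.13 × 24.8 = 12171 J
q2 (melt at 0 °C): 230.4 × 333.0 = 76723 J
q3 (heat water 0.0→100.0 °C): 230.4 × 4.14 × 100.0 = 95386 J
q4 (vaporize at 100 °C): 230.4 × 2255.0 = 519552 J
q5 (heat steam 100.0→107.4 °C): 230.4 × 2.02 × 7.4 = 3444 J
Total: 12171 + 76723 + 95386 + 519552 + 3444 = 707276 J = 707 kJ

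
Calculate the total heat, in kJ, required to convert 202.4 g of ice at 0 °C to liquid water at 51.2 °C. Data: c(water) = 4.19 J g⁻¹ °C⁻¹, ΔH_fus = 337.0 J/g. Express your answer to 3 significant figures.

q = 112 kJ

q1 (melt at 0 °C): 202.4 × 337.0 = 68209 J
q2 (heat water 0.0→51.2 °C): 202.4 × 4.19 × 51.2 = 43420 J
Total: 68209 + 43420 = 111629 J = 112 kJ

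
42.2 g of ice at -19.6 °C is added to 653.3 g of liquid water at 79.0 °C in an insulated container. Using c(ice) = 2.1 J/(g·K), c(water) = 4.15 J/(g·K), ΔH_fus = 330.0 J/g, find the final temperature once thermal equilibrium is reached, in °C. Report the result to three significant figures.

Heat to bring ice to 0 °C and melt it: q₁ = 42.2×2.1×19.6 + 42.2×330.0 = 15663 J
Heat the water can supply cooling to 0 °C: 653.3×4.15×79.0 = 214184 J > q₁, so all ice melts.
Energy balance: 653.3×4.15×(79.0 − T) = 15663 + 42.2×4.15×(T − 0)
2711.195(79.0 − T) = 15663 + 175.13 T
214184 − 15663 = 2886.325 T
T = 198521 / 2886.325 = 68.78 °C

T_f = 68.8 °C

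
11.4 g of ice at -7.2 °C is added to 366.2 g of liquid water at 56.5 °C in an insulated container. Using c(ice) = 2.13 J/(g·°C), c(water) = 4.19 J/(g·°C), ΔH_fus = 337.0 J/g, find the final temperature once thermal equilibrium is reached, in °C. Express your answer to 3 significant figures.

Heat to bring ice to 0 °C and melt it: q₁ = 11.4×2.13×7.2 + 11.4×337.0 = 4016.6 J
Heat the water can supply cooling to 0 °C: 366.2×4.19×56.5 = 86692.4 J > q₁, so all ice melts.
Energy balance: 366.2×4.19×(56.5 − T) = 4016.6 + 11.4×4.19×(T − 0)
1534.378(56.5 − T) = 4016.6 + 47.766 T
86692.4 − 4016.6 = 1582.144 T
T = 82675.8 / 1582.144 = 52.26 °C

T_f = 52.3 °C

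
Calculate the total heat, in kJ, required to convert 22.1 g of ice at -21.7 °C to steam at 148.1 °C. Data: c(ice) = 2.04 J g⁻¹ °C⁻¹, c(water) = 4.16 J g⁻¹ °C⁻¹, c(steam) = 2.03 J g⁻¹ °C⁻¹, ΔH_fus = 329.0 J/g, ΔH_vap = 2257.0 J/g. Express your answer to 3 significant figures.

q1 (heat ice -21.7→0.0 °C): 22.1 × 2.04 × 21.7 = 978 J
q2 (melt at 0 °C): 22.1 × 329.0 = 7271 J
q3 (heat water 0.0→100.0 °C): 22.1 × 4.16 × 100.0 = 9194 J
q4 (vaporize at 100 °C): 22.1 × 2257.0 = 49880 J
q5 (heat steam 100.0→148.1 °C): 22.1 × 2.03 × 48.1 = 2158 J
Total: 978 + 7271 + 9194 + 49880 + 2158 = 69481 J = 69.5 kJ

q = 69.5 kJ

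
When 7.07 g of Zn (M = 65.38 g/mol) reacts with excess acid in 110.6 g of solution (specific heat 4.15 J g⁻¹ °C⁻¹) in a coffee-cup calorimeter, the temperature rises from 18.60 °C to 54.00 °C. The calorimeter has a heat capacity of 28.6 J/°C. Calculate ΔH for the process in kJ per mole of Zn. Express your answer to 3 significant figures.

ΔH = -160 kJ/mol

|ΔT| = |54.00 − 18.60| = 35.40 °C
|q_surr| = (110.6 × 4.15 + 28.6) × 35.40 = 487.59 × 35.40 = 17260 J
n(Zn) = 7.07 / 65.38 = 0.1081 mol
Temperature rose, so q_rxn = −|q_surr| = -17.26 kJ
ΔH = q_rxn / n = -159.7 kJ/mol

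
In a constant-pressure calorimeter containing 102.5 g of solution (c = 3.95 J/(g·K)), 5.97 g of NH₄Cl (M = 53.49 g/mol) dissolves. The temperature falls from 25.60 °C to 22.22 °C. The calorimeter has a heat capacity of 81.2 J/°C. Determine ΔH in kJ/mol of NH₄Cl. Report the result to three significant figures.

ΔH = 14.7 kJ/mol

|ΔT| = |22.22 − 25.60| = 3.38 °C
|q_surr| = (102.5 × 3.95 + 81.2) × 3.38 = 486.075 × 3.38 = 1643 J
n(NH₄Cl) = 5.97 / 53.49 = 0.1116 mol
Temperature fell, so q_rxn = +|q_surr| = 1.643 kJ
ΔH = q_rxn / n = 14.72 kJ/mol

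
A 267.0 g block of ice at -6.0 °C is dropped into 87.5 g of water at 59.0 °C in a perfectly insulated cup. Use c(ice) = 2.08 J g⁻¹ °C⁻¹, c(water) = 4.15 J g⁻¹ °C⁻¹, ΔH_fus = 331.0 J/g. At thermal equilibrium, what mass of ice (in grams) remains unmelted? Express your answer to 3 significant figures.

Heat to warm all ice to 0 °C: 267.0×2.08×6.0 = 3332.2 J
Heat released by water cooling to 0 °C: 87.5×4.15×59.0 = 21424 J
21424 J < 3332.2 + 267.0×331.0 = 91709.2 J, so not all ice melts; final T = 0 °C.
Heat left for melting: 21424 − 3332.2 = 18091.8 J
Mass melted = 18091.8 / 331.0 = 54.66 g
Ice remaining = 267.0 − 54.66 = 212.34 g

m_ice remaining = 212 g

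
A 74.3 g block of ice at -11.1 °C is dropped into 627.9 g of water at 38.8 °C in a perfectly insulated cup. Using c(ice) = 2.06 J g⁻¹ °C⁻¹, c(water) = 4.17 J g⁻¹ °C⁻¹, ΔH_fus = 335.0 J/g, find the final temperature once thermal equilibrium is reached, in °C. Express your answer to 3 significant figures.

Heat to bring ice to 0 °C and melt it: q₁ = 74.3×2.06×11.1 + 74.3×335.0 = 26589 J
Heat the water can supply cooling to 0 °C: 627.9×4.17×38.8 = 101592 J > q₁, so all ice melts.
Energy balance: 627.9×4.17×(38.8 − T) = 26589 + 74.3×4.17×(T − 0)
2618.343(38.8 − T) = 26589 + 309.831 T
101592 − 26589 = 2928.174 T
T = 75003 / 2928.174 = 25.61 °C

T_f = 25.6 °C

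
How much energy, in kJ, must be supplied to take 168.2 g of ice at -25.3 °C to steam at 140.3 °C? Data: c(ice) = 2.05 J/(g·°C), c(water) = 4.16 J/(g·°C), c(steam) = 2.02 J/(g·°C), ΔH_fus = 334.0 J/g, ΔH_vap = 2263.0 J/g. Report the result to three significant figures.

q = 529 kJ

q1 (heat ice -25.3→0.0 °C): 168.2 × 2.05 × 25.3 = 8724 J
q2 (melt at 0 °C): 168.2 × 334.0 = 56179 J
q3 (heat water 0.0→100.0 °C): 168.2 × 4.16 × 100.0 = 69971 J
q4 (vaporize at 100 °C): 168.2 × 2263.0 = 380637 J
q5 (heat steam 100.0→140.3 °C): 168.2 × 2.02 × 40.3 = 13692 J
Total: 8724 + 56179 + 69971 + 380637 + 13692 = 529203 J = 529 kJ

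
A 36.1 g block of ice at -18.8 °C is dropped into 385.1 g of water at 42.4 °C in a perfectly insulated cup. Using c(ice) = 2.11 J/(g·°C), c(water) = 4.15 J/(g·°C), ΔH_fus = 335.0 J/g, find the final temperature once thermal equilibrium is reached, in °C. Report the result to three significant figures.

Heat to bring ice to 0 °C and melt it: q₁ = 36.1×2.11×18.8 + 36.1×335.0 = 13526 J
Heat the water can supply cooling to 0 °C: 385.1×4.15×42.4 = 67762.2 J > q₁, so all ice melts.
Energy balance: 385.1×4.15×(42.4 − T) = 13526 + 36.1×4.15×(T − 0)
1598.165(42.4 − T) = 13526 + 149.815 T
67762.2 − 13526 = 1747.980 T
T = 54236.2 / 1747.980 = 31.03 °C

T_f = 31.0 °C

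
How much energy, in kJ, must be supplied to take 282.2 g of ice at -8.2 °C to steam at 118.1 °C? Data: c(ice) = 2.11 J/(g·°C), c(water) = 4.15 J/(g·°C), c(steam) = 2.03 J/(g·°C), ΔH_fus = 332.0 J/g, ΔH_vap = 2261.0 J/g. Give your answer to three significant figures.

q1 (heat ice -8.2→0.0 °C): 282.2 × 2.11 × 8.2 = 4883 J
q2 (melt at 0 °C): 282.2 × 332.0 = 93690 J
q3 (heat water 0.0→100.0 °C): 282.2 × 4.15 × 100.0 = 117113 J
q4 (vaporize at 100 °C): 282.2 × 2261.0 = 638054 J
q5 (heat steam 100.0→118.1 °C): 282.2 × 2.03 × 18.1 = 10369 J
Total: 4883 + 93690 + 117113 + 638054 + 10369 = 864109 J = 864 kJ

q = 864 kJ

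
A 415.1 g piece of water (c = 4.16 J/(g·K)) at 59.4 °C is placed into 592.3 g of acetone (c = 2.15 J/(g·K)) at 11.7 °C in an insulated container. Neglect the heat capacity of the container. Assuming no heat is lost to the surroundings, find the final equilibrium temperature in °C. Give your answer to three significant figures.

Heat lost by water = heat gained by acetone.
(415.1)(4.16)(59.4 − T) = (592.3)(2.15)(T − 11.7)
1726.816 (59.4 − T) = 1273.445 (T − 11.7)
102570 − 1726.816 T = 1273.445 T − 14899
117469 = 3000.261 T
T = 39.15 °C

T_f = 39.2 °C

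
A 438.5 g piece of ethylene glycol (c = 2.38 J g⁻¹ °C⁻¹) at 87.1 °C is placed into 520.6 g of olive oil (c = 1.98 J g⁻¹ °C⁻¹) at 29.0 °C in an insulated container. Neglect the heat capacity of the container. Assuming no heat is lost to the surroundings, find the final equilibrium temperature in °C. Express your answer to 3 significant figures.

Heat lost by ethylene glycol = heat gained by olive oil.
(438.5)(2.38)(87.1 − T) = (520.6)(1.98)(T − 29.0)
1043.63 (87.1 − T) = 1030.788 (T − 29.0)
90900 − 1043.63 T = 1030.788 T − 29893
120793 = 2074.418 T
T = 58.23 °C

T_f = 58.2 °C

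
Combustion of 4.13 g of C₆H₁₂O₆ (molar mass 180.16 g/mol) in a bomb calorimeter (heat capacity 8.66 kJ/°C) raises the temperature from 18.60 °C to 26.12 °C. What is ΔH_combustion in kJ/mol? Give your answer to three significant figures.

ΔH = -2840 kJ/mol

ΔT = 26.12 − 18.60 = 7.52 °C
q_cal = C_cal × ΔT = 8.66 × 7.52 = 65.1232 kJ
n = 4.13 / 180.16 = 0.02292 mol
q_rxn = −q_cal = -65.1232 kJ
ΔH = -65.1232 / 0.02292 = -2841 kJ/mol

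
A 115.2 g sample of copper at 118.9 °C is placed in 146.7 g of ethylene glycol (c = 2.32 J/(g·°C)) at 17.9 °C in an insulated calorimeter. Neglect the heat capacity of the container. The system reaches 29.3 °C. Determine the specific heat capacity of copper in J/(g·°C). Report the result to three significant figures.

q_gained = (146.7 × 2.32) × (29.3 − 17.9) = 3880 J
q_lost = 115.2 × c × (118.9 − 29.3) = 10321.92 c
Set equal: c = 3880 / 10321.92 = 0.376 J/(g·°C)

c = 0.376 J/(g·°C)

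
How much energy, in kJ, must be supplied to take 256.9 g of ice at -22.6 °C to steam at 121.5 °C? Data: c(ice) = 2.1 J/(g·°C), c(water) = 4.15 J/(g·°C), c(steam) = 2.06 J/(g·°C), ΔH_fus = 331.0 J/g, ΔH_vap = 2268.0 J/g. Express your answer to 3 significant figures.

q1 (heat ice -22.6→0.0 °C): 256.9 × 2.1 × 22.6 = 12192 J
q2 (melt at 0 °C): 256.9 × 331.0 = 85034 J
q3 (heat water 0.0→100.0 °C): 256.9 × 4.15 × 100.0 = 106614 J
q4 (vaporize at 100 °C): 256.9 × 2268.0 = 582649 J
q5 (heat steam 100.0→121.5 °C): 256.9 × 2.06 × 21.5 = 11378 J
Total: 12192 + 85034 + 106614 + 582649 + 11378 = 797867 J = 798 kJ

q = 798 kJ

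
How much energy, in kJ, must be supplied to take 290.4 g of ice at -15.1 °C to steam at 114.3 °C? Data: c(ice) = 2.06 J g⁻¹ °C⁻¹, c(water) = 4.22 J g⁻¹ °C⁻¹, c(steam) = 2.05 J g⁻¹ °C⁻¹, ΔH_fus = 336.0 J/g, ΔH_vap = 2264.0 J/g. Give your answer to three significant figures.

q1 (heat ice -15.1→0.0 °C): 290.4 × 2.06 × 15.1 = 9033 J
q2 (melt at 0 °C): 290.4 × 336.0 = 97574 J
q3 (heat water 0.0→100.0 °C): 290.4 × 4.22 × 100.0 = 122549 J
q4 (vaporize at 100 °C): 290.4 × 2264.0 = 657466 J
q5 (heat steam 100.0→114.3 °C): 290.4 × 2.05 × 14.3 = 8513 J
Total: 9033 + 97574 + 122549 + 657466 + 8513 = 895135 J = 895 kJ

q = 895 kJ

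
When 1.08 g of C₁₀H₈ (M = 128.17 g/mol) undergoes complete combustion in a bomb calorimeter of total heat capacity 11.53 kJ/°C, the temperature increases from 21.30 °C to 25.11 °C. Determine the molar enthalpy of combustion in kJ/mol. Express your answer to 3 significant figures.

ΔT = 25.11 − 21.30 = 3.81 °C
q_cal = C_cal × ΔT = 11.53 × 3.81 = 43.9293 kJ
n = 1.08 / 128.17 = 0.008426 mol
q_rxn = −q_cal = -43.9293 kJ
ΔH = -43.9293 / 0.008426 = -5214 kJ/mol

ΔH = -5210 kJ/mol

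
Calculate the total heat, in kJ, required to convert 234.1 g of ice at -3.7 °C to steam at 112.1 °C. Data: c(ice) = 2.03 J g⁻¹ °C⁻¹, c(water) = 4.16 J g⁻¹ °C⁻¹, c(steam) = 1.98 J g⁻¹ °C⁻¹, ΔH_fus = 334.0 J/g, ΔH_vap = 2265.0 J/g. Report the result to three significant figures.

q1 (heat ice -3.7→0.0 °C): 234.1 × 2.03 × 3.7 = 1758 J
q2 (melt at 0 °C): 234.1 × 334.0 = 78189 J
q3 (heat water 0.0→100.0 °C): 234.1 × 4.16 × 100.0 = 97386 J
q4 (vaporize at 100 °C): 234.1 × 2265.0 = 530237 J
q5 (heat steam 100.0→112.1 °C): 234.1 × 1.98 × 12.1 = 5609 J
Total: 1758 + 78189 + 97386 + 530237 + 5609 = 713179 J = 713 kJ

q = 713 kJ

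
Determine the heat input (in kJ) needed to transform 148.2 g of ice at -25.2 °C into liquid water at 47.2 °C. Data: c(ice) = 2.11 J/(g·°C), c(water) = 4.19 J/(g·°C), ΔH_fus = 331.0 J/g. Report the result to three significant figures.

q = 86.2 kJ

q1 (heat ice -25.2→0.0 °C): 148.2 × 2.11 × 25.2 = 7880 J
q2 (melt at 0 °C): 148.2 × 331.0 = 49054 J
q3 (heat water 0.0→47.2 °C): 148.2 × 4.19 × 47.2 = 29309 J
Total: 7880 + 49054 + 29309 = 86243 J = 86.2 kJ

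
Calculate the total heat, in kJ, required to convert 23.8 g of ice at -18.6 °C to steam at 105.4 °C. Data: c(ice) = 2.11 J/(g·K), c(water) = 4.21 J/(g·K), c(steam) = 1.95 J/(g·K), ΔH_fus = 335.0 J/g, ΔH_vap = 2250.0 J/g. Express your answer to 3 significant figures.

q1 (heat ice -18.6→0.0 °C): 23.8 × 2.11 × 18.6 = 934 J
q2 (melt at 0 °C): 23.8 × 335.0 = 7973 J
q3 (heat water 0.0→100.0 °C): 23.8 × 4.21 × 100.0 = 10020 J
q4 (vaporize at 100 °C): 23.8 × 2250.0 = 53550 J
q5 (heat steam 100.0→105.4 °C): 23.8 × 1.95 × 5.4 = 251 J
Total: 934 + 7973 + 10020 + 53550 + 251 = 72728 J = 72.7 kJ

q = 72.7 kJ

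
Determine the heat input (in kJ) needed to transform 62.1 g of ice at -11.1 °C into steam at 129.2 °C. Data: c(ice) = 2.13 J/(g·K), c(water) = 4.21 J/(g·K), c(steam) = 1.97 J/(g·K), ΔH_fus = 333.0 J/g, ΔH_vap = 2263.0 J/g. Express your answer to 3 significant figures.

q1 (heat ice -11.1→0.0 °C): 62.1 × 2.13 × 11.1 = 1468 J
q2 (melt at 0 °C): 62.1 × 333.0 = 20679 J
q3 (heat water 0.0→100.0 °C): 62.1 × 4.21 × 100.0 = 26144 J
q4 (vaporize at 100 °C): 62.1 × 2263.0 = 140532 J
q5 (heat steam 100.0→129.2 °C): 62.1 × 1.97 × 29.2 = 3572 J
Total: 1468 + 20679 + 26144 + 140532 + 3572 = 192395 J = 192 kJ

q = 192 kJ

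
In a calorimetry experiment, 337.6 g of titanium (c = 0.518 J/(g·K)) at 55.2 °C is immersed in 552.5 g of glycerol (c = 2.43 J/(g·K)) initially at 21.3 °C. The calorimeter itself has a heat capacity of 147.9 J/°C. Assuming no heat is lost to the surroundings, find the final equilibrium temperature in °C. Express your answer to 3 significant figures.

T_f = 24.9 °C

Heat lost by titanium = heat gained by glycerol + calorimeter.
(337.6)(0.518)(55.2 − T) = [(552.5)(2.43) + 147.9](T − 21.3)
174.8768 (55.2 − T) = 1490.475 (T − 21.3)
9653.2 − 174.8768 T = 1490.475 T − 31747
41400.2 = 1665.3518 T
T = 24.86 °C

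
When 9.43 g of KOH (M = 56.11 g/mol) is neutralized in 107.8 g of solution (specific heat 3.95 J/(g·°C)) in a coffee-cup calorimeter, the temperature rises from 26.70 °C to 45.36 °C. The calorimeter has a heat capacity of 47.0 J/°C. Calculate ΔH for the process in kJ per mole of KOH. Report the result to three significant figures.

|ΔT| = |45.36 − 26.70| = 18.66 °C
|q_surr| = (107.8 × 3.95 + 47.0) × 18.66 = 472.81 × 18.66 = 8823 J
n(KOH) = 9.43 / 56.11 = 0.1681 mol
Temperature rose, so q_rxn = −|q_surr| = -8.823 kJ
ΔH = q_rxn / n = -52.49 kJ/mol

ΔH = -52.5 kJ/mol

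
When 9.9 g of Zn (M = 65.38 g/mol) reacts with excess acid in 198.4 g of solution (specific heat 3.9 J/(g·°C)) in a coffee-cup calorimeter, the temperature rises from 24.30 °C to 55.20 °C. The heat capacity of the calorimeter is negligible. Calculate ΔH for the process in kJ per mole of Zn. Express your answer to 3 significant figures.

ΔH = -158 kJ/mol

|ΔT| = |55.20 − 24.30| = 30.90 °C
|q_surr| = (198.4 × 3.9) × 30.90 = 773.76 × 30.90 = 23910 J
n(Zn) = 9.9 / 65.38 = 0.1514 mol
Temperature rose, so q_rxn = −|q_surr| = -23.91 kJ
ΔH = q_rxn / n = -157.9 kJ/mol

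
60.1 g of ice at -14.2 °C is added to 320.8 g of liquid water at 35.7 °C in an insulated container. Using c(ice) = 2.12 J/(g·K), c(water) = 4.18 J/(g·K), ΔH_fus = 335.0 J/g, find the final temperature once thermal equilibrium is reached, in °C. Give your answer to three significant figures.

Heat to bring ice to 0 °C and melt it: q₁ = 60.1×2.12×14.2 + 60.1×335.0 = 21943 J
Heat the water can supply cooling to 0 °C: 320.8×4.18×35.7 = 47871.7 J > q₁, so all ice melts.
Energy balance: 320.8×4.18×(35.7 − T) = 21943 + 60.1×4.18×(T − 0)
1340.944(35.7 − T) = 21943 + 251.218 T
47871.7 − 21943 = 1592.162 T
T = 25928.7 / 1592.162 = 16.29 °C

T_f = 16.3 °C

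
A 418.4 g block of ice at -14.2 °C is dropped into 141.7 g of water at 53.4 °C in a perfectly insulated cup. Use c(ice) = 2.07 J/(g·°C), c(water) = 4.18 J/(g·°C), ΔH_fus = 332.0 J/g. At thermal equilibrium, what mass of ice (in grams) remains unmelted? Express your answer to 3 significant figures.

m_ice remaining = 360 g

Heat to warm all ice to 0 °C: 418.4×2.07×14.2 = 12298 J
Heat released by water cooling to 0 °C: 141.7×4.18×53.4 = 31629 J
31629 J < 12298 + 418.4×332.0 = 151206.8 J, so not all ice melts; final T = 0 °C.
Heat left for melting: 31629 − 12298 = 19331 J
Mass melted = 19331 / 332.0 = 58.23 g
Ice remaining = 418.4 − 58.23 = 360.17 g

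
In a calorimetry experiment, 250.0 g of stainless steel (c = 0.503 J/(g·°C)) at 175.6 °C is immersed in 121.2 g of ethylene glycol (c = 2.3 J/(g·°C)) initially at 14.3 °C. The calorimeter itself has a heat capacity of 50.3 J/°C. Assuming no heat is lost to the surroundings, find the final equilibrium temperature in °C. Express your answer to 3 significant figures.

T_f = 58.9 °C

Heat lost by stainless steel = heat gained by ethylene glycol + calorimeter.
(250.0)(0.503)(175.6 − T) = [(121.2)(2.3) + 50.3](T − 14.3)
125.75 (175.6 − T) = 329.06 (T − 14.3)
22082 − 125.75 T = 329.06 T − 4705.6
26787.6 = 454.81 T
T = 58.90 °C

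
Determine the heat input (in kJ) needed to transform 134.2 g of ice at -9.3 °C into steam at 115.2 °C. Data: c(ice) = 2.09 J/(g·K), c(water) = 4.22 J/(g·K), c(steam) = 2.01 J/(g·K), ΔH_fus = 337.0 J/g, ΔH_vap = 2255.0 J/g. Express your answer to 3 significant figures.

q1 (heat ice -9.3→0.0 °C): 134.2 × 2.09 × 9.3 = 2608 J
q2 (melt at 0 °C): 134.2 × 337.0 = 45225 J
q3 (heat water 0.0→100.0 °C): 134.2 × 4.22 × 100.0 = 56632 J
q4 (vaporize at 100 °C): 134.2 × 2255.0 = 302621 J
q5 (heat steam 100.0→115.2 °C): 134.2 × 2.01 × 15.2 = 4100 J
Total: 2608 + 45225 + 56632 + 302621 + 4100 = 411186 J = 411 kJ

q = 411 kJ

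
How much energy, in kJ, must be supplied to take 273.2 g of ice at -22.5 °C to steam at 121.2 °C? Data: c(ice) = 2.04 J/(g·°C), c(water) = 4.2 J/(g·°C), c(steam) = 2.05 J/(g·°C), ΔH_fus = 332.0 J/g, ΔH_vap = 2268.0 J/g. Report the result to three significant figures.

q = 849 kJ

q1 (heat ice -22.5→0.0 °C): 273.2 × 2.04 × 22.5 = 12540 J
q2 (melt at 0 °C): 273.2 × 332.0 = 90702 J
q3 (heat water 0.0→100.0 °C): 273.2 × 4.2 × 100.0 = 114744 J
q4 (vaporize at 100 °C): 273.2 × 2268.0 = 619618 J
q5 (heat steam 100.0→121.2 °C): 273.2 × 2.05 × 21.2 = 11873 J
Total: 12540 + 90702 + 114744 + 619618 + 11873 = 849477 J = 849 kJ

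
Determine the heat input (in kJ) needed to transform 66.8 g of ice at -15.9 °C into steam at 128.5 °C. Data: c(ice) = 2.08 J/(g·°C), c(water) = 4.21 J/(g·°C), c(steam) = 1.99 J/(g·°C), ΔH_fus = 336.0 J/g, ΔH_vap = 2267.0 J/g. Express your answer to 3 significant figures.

q = 208 kJ

q1 (heat ice -15.9→0.0 °C): 66.8 × 2.08 × 15.9 = 2209 J
q2 (melt at 0 °C): 66.8 × 336.0 = 22445 J
q3 (heat water 0.0→100.0 °C): 66.8 × 4.21 × 100.0 = 28123 J
q4 (vaporize at 100 °C): 66.8 × 2267.0 = 151436 J
q5 (heat steam 100.0→128.5 °C): 66.8 × 1.99 × 28.5 = 3789 J
Total: 2209 + 22445 + 28123 + 151436 + 3789 = 208002 J = 208 kJ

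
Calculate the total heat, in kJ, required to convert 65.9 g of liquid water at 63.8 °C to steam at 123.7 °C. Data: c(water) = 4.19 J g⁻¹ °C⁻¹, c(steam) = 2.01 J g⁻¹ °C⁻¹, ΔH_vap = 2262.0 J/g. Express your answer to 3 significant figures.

q = 162 kJ

q1 (heat water 63.8→100.0 °C): 65.9 × 4.19 × 36.2 = 9996 J
q2 (vaporize at 100 °C): 65.9 × 2262.0 = 149066 J
q3 (heat steam 100.0→123.7 °C): 65.9 × 2.01 × 23.7 = 3139 J
Total: 9996 + 149066 + 3139 = 162201 J = 162 kJ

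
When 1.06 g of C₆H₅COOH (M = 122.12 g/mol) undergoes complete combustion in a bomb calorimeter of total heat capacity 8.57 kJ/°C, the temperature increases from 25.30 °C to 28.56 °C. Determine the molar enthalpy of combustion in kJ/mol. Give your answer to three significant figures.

ΔT = 28.56 − 25.30 = 3.26 °C
q_cal = C_cal × ΔT = 8.57 × 3.26 = 27.9382 kJ
n = 1.06 / 122.12 = 0.008680 mol
q_rxn = −q_cal = -27.9382 kJ
ΔH = -27.9382 / 0.008680 = -3219 kJ/mol

ΔH = -3220 kJ/mol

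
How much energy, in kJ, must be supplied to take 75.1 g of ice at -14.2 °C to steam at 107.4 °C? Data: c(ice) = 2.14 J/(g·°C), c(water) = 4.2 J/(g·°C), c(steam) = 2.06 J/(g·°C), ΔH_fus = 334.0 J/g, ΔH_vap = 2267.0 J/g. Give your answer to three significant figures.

q = 230 kJ

q1 (heat ice -14.2→0.0 °C): 75.1 × 2.14 × 14.2 = 2282 J
q2 (melt at 0 °C): 75.1 × 334.0 = 25083 J
q3 (heat water 0.0→100.0 °C): 75.1 × 4.2 × 100.0 = 31542 J
q4 (vaporize at 100 °C): 75.1 × 2267.0 = 170252 J
q5 (heat steam 100.0→107.4 °C): 75.1 × 2.06 × 7.4 = 1145 J
Total: 2282 + 25083 + 31542 + 170252 + 1145 = 230304 J = 230 kJ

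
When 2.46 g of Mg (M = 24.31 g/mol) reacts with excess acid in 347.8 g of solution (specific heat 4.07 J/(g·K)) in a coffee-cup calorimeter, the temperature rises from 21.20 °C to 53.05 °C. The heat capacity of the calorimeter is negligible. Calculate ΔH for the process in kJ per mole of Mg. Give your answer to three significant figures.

|ΔT| = |53.05 − 21.20| = 31.85 °C
|q_surr| = (347.8 × 4.07) × 31.85 = 1415.546 × 31.85 = 45090 J
n(Mg) = 2.46 / 24.31 = 0.1012 mol
Temperature rose, so q_rxn = −|q_surr| = -45.09 kJ
ΔH = q_rxn / n = -445.6 kJ/mol

ΔH = -446 kJ/mol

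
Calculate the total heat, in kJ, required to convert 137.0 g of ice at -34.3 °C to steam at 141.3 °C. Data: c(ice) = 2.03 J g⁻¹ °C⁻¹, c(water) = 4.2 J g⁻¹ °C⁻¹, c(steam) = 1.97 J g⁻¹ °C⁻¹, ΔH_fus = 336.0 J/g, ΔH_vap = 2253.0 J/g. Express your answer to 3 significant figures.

q = 433 kJ

q1 (heat ice -34.3→0.0 °C): 137.0 × 2.03 × 34.3 = 9539 J
q2 (melt at 0 °C): 137.0 × 336.0 = 46032 J
q3 (heat water 0.0→100.0 °C): 137.0 × 4.2 × 100.0 = 57540 J
q4 (vaporize at 100 °C): 137.0 × 2253.0 = 308661 J
q5 (heat steam 100.0→141.3 °C): 137.0 × 1.97 × 41.3 = 11146 J
Total: 9539 + 46032 + 57540 + 308661 + 11146 = 432918 J = 433 kJ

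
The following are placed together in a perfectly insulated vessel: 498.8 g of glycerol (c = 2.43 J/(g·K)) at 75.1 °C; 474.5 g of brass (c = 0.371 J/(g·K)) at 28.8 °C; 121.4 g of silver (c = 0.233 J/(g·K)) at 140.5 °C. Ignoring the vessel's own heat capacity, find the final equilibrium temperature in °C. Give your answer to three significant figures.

T_f = 70.7 °C

Σ mᵢcᵢ(T − Tᵢ) = 0  ⇒  T = Σ mᵢcᵢTᵢ / Σ mᵢcᵢ
Σ mᵢcᵢ = 498.8×2.43 + 474.5×0.371 + 121.4×0.233 = 1416.4097
Σ mᵢcᵢTᵢ = 1212.084×75.1 + 176.0395×28.8 + 28.2862×140.5 = 100070
T = 100070 / 1416.4097 = 70.65 °C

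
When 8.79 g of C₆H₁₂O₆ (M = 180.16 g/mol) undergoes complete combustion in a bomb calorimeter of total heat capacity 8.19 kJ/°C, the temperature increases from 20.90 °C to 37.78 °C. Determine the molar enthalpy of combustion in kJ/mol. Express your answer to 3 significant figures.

ΔT = 37.78 − 20.90 = 16.88 °C
q_cal = C_cal × ΔT = 8.19 × 16.88 = 138.2472 kJ
n = 8.79 / 180.16 = 0.04879 mol
q_rxn = −q_cal = -138.2472 kJ
ΔH = -138.2472 / 0.04879 = -2834 kJ/mol

ΔH = -2830 kJ/mol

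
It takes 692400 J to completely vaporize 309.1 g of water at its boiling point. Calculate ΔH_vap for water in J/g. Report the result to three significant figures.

ΔH_vap = q / m = 692400 / 309.1 = 2240 J/g

ΔH_vap = 2240 J/g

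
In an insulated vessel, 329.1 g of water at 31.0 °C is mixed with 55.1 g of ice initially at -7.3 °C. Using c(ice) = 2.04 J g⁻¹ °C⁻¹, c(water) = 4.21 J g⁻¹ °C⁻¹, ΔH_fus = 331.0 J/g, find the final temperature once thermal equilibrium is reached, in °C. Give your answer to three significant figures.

T_f = 14.8 °C

Heat to bring ice to 0 °C and melt it: q₁ = 55.1×2.04×7.3 + 55.1×331.0 = 19059 J
Heat the water can supply cooling to 0 °C: 329.1×4.21×31.0 = 42950.8 J > q₁, so all ice melts.
Energy balance: 329.1×4.21×(31.0 − T) = 19059 + 55.1×4.21×(T − 0)
1385.511(31.0 − T) = 19059 + 231.971 T
42950.8 − 19059 = 1617.482 T
T = 23891.8 / 1617.482 = 14.77 °C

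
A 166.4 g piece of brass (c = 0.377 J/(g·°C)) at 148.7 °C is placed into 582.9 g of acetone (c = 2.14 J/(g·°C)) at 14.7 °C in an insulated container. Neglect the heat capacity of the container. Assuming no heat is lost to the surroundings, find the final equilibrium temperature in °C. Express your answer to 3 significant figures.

T_f = 21.1 °C

Heat lost by brass = heat gained by acetone.
(166.4)(0.377)(148.7 − T) = (582.9)(2.14)(T − 14.7)
62.7328 (148.7 − T) = 1247.406 (T − 14.7)
9328.4 − 62.7328 T = 1247.406 T − 18337
27665.4 = 1310.1388 T
T = 21.12 °C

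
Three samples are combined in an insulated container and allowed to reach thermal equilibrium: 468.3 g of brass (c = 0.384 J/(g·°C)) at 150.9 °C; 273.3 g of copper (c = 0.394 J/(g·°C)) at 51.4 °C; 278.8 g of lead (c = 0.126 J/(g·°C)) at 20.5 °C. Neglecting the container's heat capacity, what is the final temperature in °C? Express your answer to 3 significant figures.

T_f = 103 °C

Σ mᵢcᵢ(T − Tᵢ) = 0  ⇒  T = Σ mᵢcᵢTᵢ / Σ mᵢcᵢ
Σ mᵢcᵢ = 468.3×0.384 + 273.3×0.394 + 278.8×0.126 = 322.6362
Σ mᵢcᵢTᵢ = 179.8272×150.9 + 107.6802×51.4 + 35.1288×20.5 = 33391
T = 33391 / 322.6362 = 103.49 °C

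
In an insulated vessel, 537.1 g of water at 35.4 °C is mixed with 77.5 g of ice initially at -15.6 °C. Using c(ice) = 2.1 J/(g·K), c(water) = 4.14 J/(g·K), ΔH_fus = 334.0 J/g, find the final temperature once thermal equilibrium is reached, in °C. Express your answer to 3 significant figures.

Heat to bring ice to 0 °C and melt it: q₁ = 77.5×2.1×15.6 + 77.5×334.0 = 28424 J
Heat the water can supply cooling to 0 °C: 537.1×4.14×35.4 = 78715.2 J > q₁, so all ice melts.
Energy balance: 537.1×4.14×(35.4 − T) = 28424 + 77.5×4.14×(T − 0)
2223.594(35.4 − T) = 28424 + 320.85 T
78715.2 − 28424 = 2544.444 T
T = 50291.2 / 2544.444 = 19.77 °C

T_f = 19.8 °C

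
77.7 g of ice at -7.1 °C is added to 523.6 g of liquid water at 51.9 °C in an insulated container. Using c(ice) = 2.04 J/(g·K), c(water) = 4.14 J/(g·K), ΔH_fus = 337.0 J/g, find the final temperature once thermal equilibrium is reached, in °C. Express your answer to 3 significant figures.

Heat to bring ice to 0 °C and melt it: q₁ = 77.7×2.04×7.1 + 77.7×337.0 = 27310 J
Heat the water can supply cooling to 0 °C: 523.6×4.14×51.9 = 112504 J > q₁, so all ice melts.
Energy balance: 523.6×4.14×(51.9 − T) = 27310 + 77.7×4.14×(T − 0)
2167.704(51.9 − T) = 27310 + 321.678 T
112504 − 27310 = 2489.382 T
T = 85194 / 2489.382 = 34.22 °C

T_f = 34.2 °C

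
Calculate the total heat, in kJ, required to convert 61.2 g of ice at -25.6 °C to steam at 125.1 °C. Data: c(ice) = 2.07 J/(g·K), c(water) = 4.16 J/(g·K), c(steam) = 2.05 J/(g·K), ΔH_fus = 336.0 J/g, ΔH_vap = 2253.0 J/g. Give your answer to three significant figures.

q = 190 kJ

q1 (heat ice -25.6→0.0 °C): 61.2 × 2.07 × 25.6 = 3243 J
q2 (melt at 0 °C): 61.2 × 336.0 = 20563 J
q3 (heat water 0.0→100.0 °C): 61.2 × 4.16 × 100.0 = 25459 J
q4 (vaporize at 100 °C): 61.2 × 2253.0 = 137884 J
q5 (heat steam 100.0→125.1 °C): 61.2 × 2.05 × 25.1 = 3149 J
Total: 3243 + 20563 + 25459 + 137884 + 3149 = 190298 J = 190 kJ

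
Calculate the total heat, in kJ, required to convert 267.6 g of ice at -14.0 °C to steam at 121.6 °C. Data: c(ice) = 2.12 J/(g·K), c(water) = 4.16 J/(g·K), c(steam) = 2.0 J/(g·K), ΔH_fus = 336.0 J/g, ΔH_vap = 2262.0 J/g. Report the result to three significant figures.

q1 (heat ice -14.0→0.0 °C): 267.6 × 2.12 × 14.0 = 7942 J
q2 (melt at 0 °C): 267.6 × 336.0 = 89914 J
q3 (heat water 0.0→100.0 °C): 267.6 × 4.16 × 100.0 = 111322 J
q4 (vaporize at 100 °C): 267.6 × 2262.0 = 605311 J
q5 (heat steam 100.0→121.6 °C): 267.6 × 2.0 × 21.6 = 11560 J
Total: 7942 + 89914 + 111322 + 605311 + 11560 = 826049 J = 826 kJ

q = 826 kJ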